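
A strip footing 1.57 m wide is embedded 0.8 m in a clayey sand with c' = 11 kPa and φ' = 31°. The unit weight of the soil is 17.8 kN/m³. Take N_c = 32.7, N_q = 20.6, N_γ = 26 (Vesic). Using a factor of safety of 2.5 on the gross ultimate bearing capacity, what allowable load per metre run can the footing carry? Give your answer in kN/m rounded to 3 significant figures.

≈ 638 kN/m

Overburden at base level: q = 17.8 × 0.8 = 14.24 kPa.
Cohesion term c·N_c = 11 × 32.7 = 359.7 kPa; surcharge term q·N_q = 14.24 × 20.6 = 293.34 kPa; self-weight term 0.5·γ·B·N_γ = 0.5 × 17.8 × 1.57 × 26 = 363.3 kPa.
q_ult = 359.7 + 293.34 + 363.3 = 1016.3 kPa.
Gross allowable pressure q_all = 1016.3 / 2.5 = 406.54 kPa.
Allowable wall load = q_all × B = 406.54 × 1.57 = 638.26 kN per metre run.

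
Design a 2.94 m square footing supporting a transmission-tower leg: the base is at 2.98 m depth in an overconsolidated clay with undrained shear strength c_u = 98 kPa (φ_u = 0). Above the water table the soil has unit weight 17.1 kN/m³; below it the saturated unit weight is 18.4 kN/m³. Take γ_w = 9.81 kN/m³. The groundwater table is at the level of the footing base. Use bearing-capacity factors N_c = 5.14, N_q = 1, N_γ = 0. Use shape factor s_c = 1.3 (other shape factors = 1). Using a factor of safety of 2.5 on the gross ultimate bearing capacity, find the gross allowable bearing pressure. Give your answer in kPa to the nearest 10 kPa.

q_all ≈ 280 kPa

Overburden at base level: q = 17.1 × 2.98 = 50.958 kPa.
Cohesion term c·N_c·s_c = 98 × 5.14 × 1.3 = 654.84 kPa; surcharge term q·N_q = 50.958 × 1 = 50.958 kPa.
q_ult = 654.84 + 50.958 = 705.79 kPa.
q_all = 705.79 / 2.5 = 282.32 kPa.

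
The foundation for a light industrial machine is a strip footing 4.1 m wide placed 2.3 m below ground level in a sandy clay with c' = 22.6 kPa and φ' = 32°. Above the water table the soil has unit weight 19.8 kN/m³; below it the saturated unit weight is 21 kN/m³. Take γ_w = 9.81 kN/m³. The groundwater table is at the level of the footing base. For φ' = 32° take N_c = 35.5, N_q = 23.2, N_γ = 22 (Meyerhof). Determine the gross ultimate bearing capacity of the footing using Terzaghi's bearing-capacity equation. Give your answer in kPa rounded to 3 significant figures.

q_ult ≈ 2360 kPa

q = γ·D_f = 19.8 × 2.3 = 45.54 kPa.
For the ½γBN_γ term take γ' = 21 − 9.81 = 11.19 kN/m³ (soil below base is submerged).
c·N_c = 22.6 × 35.5 = 802.3 kPa
q·N_q = 45.54 × 23.2 = 1056.5 kPa
0.5·γ·B·N_γ = 0.5 × 11.19 × 4.1 × 22 = 504.67 kPa
q_ult = 802.3 + 1056.5 + 504.67 = 2363.5 kPa.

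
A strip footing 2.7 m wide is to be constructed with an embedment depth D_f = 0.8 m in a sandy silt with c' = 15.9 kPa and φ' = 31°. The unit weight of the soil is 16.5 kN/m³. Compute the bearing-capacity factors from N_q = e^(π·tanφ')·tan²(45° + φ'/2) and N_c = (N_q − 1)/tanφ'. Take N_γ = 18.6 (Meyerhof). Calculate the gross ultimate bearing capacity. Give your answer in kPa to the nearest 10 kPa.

q_ult ≈ 1210 kPa

tan31° = 0.6009, so N_q = e^(π×0.6009)·tan²(60.5°) = 6.604 × 3.124 = 20.63.
N_c = (20.63 − 1)/tan31° = 32.67.
Effective surcharge at the founding depth q = γ·D_f = 16.5 × 0.8 = 13.2 kPa.
q_ult = c·N_c + q·N_q + 0.5·γ·B·N_γ
     = 15.9 × 32.671 + 13.2 × 20.631 + 0.5 × 16.5 × 2.7 × 18.6
     = 519.47 + 272.33 + 414.32 = 1206.1 kPa.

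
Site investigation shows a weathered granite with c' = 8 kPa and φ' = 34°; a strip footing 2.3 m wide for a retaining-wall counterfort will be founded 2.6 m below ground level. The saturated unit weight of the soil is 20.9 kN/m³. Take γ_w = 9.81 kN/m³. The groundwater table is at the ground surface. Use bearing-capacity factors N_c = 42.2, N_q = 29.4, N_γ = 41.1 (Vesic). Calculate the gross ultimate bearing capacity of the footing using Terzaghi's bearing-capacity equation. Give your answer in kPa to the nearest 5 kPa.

γ' = 20.9 − 9.81 = 11.09 kN/m³ (submerged throughout). q = 11.09 × 2.6 = 28.834 kPa; the same γ' applies in the ½γBN_γ term.
c·N_c = 8 × 42.2 = 337.6 kPa
q·N_q = 28.834 × 29.4 = 847.72 kPa
0.5·γ·B·N_γ = 0.5 × 11.09 × 2.3 × 41.1 = 524.17 kPa
q_ult = 337.6 + 847.72 + 524.17 = 1709.5 kPa.

q_ult ≈ 1710 kPa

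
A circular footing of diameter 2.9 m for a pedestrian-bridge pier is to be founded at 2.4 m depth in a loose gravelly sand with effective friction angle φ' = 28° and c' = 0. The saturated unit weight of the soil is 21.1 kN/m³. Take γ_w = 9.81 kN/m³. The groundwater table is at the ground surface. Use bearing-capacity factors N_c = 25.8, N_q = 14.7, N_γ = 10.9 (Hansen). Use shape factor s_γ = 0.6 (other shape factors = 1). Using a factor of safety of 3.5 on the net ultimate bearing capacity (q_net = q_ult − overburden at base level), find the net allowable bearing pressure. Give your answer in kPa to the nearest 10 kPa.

q_all(net) ≈ 140 kPa

With the water table at the surface the whole profile is submerged: γ' = 21.1 − 9.81 = 11.29 kN/m³, so q = γ'·D_f = 27.096 kPa; the same γ' applies in the ½γBN_γ term.
q_ult = q·N_q + 0.5·γ·B·N_γ·s_γ
     = 27.096 × 14.7 + 0.5 × 11.29 × 2.9 × 10.9 × 0.6
     = 398.31 + 107.06 = 505.37 kPa.
q_net = 505.37 − 27.096 = 478.28 kPa.
q_all(net) = 478.28 / 3.5 = 136.65 kPa.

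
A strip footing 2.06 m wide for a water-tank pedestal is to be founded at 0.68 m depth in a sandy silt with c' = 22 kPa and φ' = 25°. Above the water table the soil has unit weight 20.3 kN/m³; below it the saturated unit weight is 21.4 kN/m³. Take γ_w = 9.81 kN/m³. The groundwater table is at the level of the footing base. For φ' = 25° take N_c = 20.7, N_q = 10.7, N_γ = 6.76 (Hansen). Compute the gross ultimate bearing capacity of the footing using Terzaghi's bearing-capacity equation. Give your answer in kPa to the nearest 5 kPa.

Overburden at base level: q = 20.3 × 0.68 = 13.804 kPa.
Below the base the soil is submerged, so the ½γBN_γ term uses γ' = 21.4 − 9.81 = 11.59 kN/m³.
Cohesion term c·N_c = 22 × 20.7 = 455.4 kPa; surcharge term q·N_q = 13.804 × 10.7 = 147.7 kPa; self-weight term 0.5·γ·B·N_γ = 0.5 × 11.59 × 2.06 × 6.76 = 80.699 kPa.
q_ult = 455.4 + 147.7 + 80.699 = 683.8 kPa.

q_ult ≈ 685 kPa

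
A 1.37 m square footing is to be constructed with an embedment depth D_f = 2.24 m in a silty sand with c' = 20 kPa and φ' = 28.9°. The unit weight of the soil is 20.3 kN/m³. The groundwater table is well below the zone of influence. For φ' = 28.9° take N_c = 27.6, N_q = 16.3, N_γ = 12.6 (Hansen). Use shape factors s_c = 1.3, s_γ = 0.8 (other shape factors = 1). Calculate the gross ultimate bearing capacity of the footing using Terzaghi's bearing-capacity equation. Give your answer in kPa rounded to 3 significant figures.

q = γ·D_f = 20.3 × 2.24 = 45.472 kPa.
c·N_c·s_c = 20 × 27.6 × 1.3 = 717.6 kPa
q·N_q = 45.472 × 16.3 = 741.19 kPa
0.5·γ·B·N_γ·s_γ = 0.5 × 20.3 × 1.37 × 12.6 × 0.8 = 140.17 kPa
q_ult = 717.6 + 741.19 + 140.17 = 1599 kPa.

q_ult ≈ 1600 kPa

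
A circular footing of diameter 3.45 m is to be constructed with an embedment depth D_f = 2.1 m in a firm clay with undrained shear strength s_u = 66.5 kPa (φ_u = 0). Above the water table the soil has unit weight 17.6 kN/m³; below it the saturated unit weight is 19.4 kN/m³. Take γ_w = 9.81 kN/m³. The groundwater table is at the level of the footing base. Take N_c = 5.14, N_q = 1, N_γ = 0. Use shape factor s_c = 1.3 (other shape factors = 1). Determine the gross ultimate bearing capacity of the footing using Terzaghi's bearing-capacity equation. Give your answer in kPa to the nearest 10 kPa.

q_ult ≈ 480 kPa

Overburden at base level: q = 17.6 × 2.1 = 36.96 kPa.
Cohesion term c·N_c·s_c = 66.5 × 5.14 × 1.3 = 444.35 kPa; surcharge term q·N_q = 36.96 × 1 = 36.96 kPa.
q_ult = 444.35 + 36.96 = 481.31 kPa.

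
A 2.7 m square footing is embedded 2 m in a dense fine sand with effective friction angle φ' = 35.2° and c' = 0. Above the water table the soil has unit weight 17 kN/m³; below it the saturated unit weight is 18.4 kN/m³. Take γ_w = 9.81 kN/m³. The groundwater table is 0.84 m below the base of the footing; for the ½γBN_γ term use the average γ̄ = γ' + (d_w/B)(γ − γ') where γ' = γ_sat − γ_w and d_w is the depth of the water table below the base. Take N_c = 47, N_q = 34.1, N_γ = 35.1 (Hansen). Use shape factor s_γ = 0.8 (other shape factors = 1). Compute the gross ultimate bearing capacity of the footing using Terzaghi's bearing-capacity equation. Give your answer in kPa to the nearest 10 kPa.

q = γ·D_f = 17 × 2 = 34 kPa.
γ' = 8.59 kN/m³; averaging over the depth B below the base, γ̄ = γ' + (d_w/B)(γ − γ') = 11.206 kN/m³.
q·N_q = 34 × 34.1 = 1159.4 kPa
0.5·γ·B·N_γ·s_γ = 0.5 × 11.206 × 2.7 × 35.1 × 0.8 = 424.81 kPa
q_ult = 1159.4 + 424.81 = 1584.2 kPa.

q_ult ≈ 1580 kPa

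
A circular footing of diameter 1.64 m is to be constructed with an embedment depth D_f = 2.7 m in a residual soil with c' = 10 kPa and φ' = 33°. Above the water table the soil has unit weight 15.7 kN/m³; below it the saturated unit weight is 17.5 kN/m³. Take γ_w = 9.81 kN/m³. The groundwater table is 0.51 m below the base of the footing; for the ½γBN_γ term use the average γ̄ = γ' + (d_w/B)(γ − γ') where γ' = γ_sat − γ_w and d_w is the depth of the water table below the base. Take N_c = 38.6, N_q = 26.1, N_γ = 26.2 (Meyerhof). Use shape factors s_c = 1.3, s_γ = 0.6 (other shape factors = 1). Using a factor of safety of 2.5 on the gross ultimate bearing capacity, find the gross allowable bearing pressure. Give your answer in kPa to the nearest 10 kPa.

Overburden at base level: q = 15.7 × 2.7 = 42.39 kPa.
The water table is 0.51 m below the base (< B = 1.64 m), so the ½γBN_γ term uses γ̄ = γ' + (d_w/B)(γ − γ') = 7.69 + (0.51/1.64)(15.7 − 7.69) = 10.181 kN/m³.
Cohesion term c·N_c·s_c = 10 × 38.6 × 1.3 = 501.8 kPa; surcharge term q·N_q = 42.39 × 26.1 = 1106.4 kPa; self-weight term 0.5·γ·B·N_γ·s_γ = 0.5 × 10.181 × 1.64 × 26.2 × 0.6 = 131.24 kPa.
q_ult = 501.8 + 1106.4 + 131.24 = 1739.4 kPa.
q_all = 1739.4 / 2.5 = 695.77 kPa.

q_all ≈ 700 kPa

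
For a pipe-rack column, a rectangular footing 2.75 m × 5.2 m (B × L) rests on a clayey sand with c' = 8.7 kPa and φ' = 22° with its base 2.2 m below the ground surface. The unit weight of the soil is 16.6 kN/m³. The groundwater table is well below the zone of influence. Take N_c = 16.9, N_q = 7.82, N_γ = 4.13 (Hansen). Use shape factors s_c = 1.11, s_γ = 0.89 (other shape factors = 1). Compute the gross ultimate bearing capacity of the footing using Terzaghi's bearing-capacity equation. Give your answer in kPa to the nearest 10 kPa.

Overburden at base level: q = 16.6 × 2.2 = 36.52 kPa.
Cohesion term c·N_c·s_c = 8.7 × 16.9 × 1.11 = 163.2 kPa; surcharge term q·N_q = 36.52 × 7.82 = 285.59 kPa; self-weight term 0.5·γ·B·N_γ·s_γ = 0.5 × 16.6 × 2.75 × 4.13 × 0.89 = 83.898 kPa.
q_ult = 163.2 + 285.59 + 83.898 = 532.69 kPa.

q_ult ≈ 530 kPa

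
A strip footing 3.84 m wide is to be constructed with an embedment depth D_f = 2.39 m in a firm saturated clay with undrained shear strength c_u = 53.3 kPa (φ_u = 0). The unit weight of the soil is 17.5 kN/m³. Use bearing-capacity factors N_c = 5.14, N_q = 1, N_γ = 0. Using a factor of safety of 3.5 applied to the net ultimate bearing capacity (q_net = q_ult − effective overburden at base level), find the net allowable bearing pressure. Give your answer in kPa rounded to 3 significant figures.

q = γ·D_f = 17.5 × 2.39 = 41.825 kPa.
c·N_c = 53.3 × 5.14 = 273.96 kPa
q·N_q = 41.825 × 1 = 41.825 kPa
q_ult = 273.96 + 41.825 = 315.79 kPa.
Net ultimate: q_net = 315.79 − 41.825 = 273.96 kPa.
q_all(net) = 273.96 / 3.5 = 78.275 kPa.

q_all(net) ≈ 78.3 kPa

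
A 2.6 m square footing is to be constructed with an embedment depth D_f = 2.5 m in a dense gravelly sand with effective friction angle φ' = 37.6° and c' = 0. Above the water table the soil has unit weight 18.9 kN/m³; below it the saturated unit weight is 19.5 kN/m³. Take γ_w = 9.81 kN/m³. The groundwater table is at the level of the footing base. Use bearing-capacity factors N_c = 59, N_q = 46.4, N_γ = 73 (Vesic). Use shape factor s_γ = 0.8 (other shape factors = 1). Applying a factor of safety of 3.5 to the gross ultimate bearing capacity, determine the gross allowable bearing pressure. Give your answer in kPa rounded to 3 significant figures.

Effective surcharge at the founding depth q = γ·D_f = 18.9 × 2.5 = 47.25 kPa.
The water table coincides with the base, so in the self-weight term γ → γ' = 9.69 kN/m³.
q_ult = q·N_q + 0.5·γ·B·N_γ·s_γ
     = 47.25 × 46.4 + 0.5 × 9.69 × 2.6 × 73 × 0.8
     = 2192.4 + 735.66 = 2928.1 kPa.
q_all = q_ult / FS = 2928.1 / 3.5 = 836.59 kPa.

q_all ≈ 837 kPa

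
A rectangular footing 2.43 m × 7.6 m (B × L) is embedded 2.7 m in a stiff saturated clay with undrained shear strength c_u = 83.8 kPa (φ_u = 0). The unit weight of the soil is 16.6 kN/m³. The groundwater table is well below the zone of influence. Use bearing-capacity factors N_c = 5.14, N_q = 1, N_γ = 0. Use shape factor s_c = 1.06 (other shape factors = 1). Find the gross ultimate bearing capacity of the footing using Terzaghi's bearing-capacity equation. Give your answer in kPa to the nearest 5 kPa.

q_ult ≈ 500 kPa

q = γ·D_f = 16.6 × 2.7 = 44.82 kPa.
c·N_c·s_c = 83.8 × 5.14 × 1.06 = 456.58 kPa
q·N_q = 44.82 × 1 = 44.82 kPa
q_ult = 456.58 + 44.82 = 501.4 kPa.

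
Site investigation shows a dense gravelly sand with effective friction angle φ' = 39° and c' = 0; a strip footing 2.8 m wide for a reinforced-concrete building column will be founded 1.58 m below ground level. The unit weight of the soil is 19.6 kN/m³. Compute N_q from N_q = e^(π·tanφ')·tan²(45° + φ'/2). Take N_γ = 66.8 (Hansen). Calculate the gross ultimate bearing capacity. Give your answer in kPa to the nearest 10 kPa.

q_ult ≈ 3570 kPa

tan39° = 0.8098, so N_q = e^(π×0.8098)·tan²(64.5°) = 12.731 × 4.395 = 55.96.
q = γ·D_f = 19.6 × 1.58 = 30.968 kPa.
q·N_q = 30.968 × 55.957 = 1732.9 kPa
0.5·γ·B·N_γ = 0.5 × 19.6 × 2.8 × 66.8 = 1833 kPa
q_ult = 1732.9 + 1833 = 3565.9 kPa.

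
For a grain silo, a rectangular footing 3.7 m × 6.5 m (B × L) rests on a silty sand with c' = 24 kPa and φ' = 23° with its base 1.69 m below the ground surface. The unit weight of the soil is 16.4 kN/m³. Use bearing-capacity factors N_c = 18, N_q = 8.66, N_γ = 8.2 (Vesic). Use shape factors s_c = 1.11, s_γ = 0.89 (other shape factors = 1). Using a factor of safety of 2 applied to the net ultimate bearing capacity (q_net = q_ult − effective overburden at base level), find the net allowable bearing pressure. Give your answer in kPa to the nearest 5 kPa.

q_all(net) ≈ 455 kPa

Effective surcharge at the founding depth q = γ·D_f = 16.4 × 1.69 = 27.716 kPa.
q_ult = c·N_c·s_c + q·N_q + 0.5·γ·B·N_γ·s_γ
     = 24 × 18 × 1.11 + 27.716 × 8.66 + 0.5 × 16.4 × 3.7 × 8.2 × 0.89
     = 479.52 + 240.02 + 221.42 = 940.96 kPa.
Net ultimate: q_net = 940.96 − 27.716 = 913.25 kPa.
q_all(net) = 913.25 / 2 = 456.62 kPa.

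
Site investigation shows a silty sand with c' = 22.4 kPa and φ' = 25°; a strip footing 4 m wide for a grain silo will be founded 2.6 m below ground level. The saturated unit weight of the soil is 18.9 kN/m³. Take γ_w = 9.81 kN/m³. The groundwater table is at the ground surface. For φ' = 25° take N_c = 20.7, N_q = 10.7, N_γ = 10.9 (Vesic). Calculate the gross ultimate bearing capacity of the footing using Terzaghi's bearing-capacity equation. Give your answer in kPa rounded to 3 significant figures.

Water table at ground surface, so effective unit weight γ' = 18.9 − 9.81 = 9.09 kN/m³ is used throughout; overburden q = 9.09 × 2.6 = 23.634 kPa; the same γ' applies in the ½γBN_γ term.
Cohesion term c·N_c = 22.4 × 20.7 = 463.68 kPa; surcharge term q·N_q = 23.634 × 10.7 = 252.88 kPa; self-weight term 0.5·γ·B·N_γ = 0.5 × 9.09 × 4 × 10.9 = 198.16 kPa.
q_ult = 463.68 + 252.88 + 198.16 = 914.73 kPa.

q_ult ≈ 915 kPa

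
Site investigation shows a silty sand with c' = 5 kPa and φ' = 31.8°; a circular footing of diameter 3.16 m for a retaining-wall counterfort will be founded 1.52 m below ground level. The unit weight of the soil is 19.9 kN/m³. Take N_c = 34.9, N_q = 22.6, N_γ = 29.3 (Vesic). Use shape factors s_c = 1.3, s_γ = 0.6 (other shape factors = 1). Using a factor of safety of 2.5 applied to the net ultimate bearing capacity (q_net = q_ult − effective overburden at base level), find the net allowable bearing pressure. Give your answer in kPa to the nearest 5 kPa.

q_all(net) ≈ 575 kPa

q = γ·D_f = 19.9 × 1.52 = 30.248 kPa.
c·N_c·s_c = 5 × 34.9 × 1.3 = 226.85 kPa
q·N_q = 30.248 × 22.6 = 683.6 kPa
0.5·γ·B·N_γ·s_γ = 0.5 × 19.9 × 3.16 × 29.3 × 0.6 = 552.75 kPa
q_ult = 226.85 + 683.6 + 552.75 = 1463.2 kPa.
Net ultimate: q_net = 1463.2 − 30.248 = 1433 kPa.
q_all(net) = 1433 / 2.5 = 573.18 kPa.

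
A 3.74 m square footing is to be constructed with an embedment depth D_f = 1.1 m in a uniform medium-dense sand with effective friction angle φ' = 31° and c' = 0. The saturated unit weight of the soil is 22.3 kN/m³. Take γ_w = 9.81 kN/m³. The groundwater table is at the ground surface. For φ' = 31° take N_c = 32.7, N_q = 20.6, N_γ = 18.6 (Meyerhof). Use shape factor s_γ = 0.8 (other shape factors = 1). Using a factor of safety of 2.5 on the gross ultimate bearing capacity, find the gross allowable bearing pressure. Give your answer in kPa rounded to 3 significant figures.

With the water table at the surface the whole profile is submerged: γ' = 22.3 − 9.81 = 12.49 kN/m³, so q = γ'·D_f = 13.739 kPa; the same γ' applies in the ½γBN_γ term.
q_ult = q·N_q + 0.5·γ·B·N_γ·s_γ
     = 13.739 × 20.6 + 0.5 × 12.49 × 3.74 × 18.6 × 0.8
     = 283.02 + 347.54 = 630.57 kPa.
q_all = 630.57 / 2.5 = 252.23 kPa.

q_all ≈ 252 kPa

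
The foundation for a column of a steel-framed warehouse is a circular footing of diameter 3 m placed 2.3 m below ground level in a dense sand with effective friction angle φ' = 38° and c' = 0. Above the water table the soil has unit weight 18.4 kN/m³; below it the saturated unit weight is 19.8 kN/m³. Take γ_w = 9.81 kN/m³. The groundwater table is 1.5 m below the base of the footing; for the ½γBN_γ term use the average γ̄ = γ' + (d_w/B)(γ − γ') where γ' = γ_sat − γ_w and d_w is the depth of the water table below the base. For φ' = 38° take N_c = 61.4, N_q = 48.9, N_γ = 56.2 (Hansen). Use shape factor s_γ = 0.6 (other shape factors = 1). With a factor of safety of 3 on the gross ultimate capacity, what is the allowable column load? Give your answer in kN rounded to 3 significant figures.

Effective surcharge at the founding depth q = γ·D_f = 18.4 × 2.3 = 42.32 kPa.
With d_w = 1.5 m < B, γ̄ = 9.99 + (1.5/3) × (18.4 − 9.99) = 14.195 kN/m³.
q_ult = q·N_q + 0.5·γ·B·N_γ·s_γ
     = 42.32 × 48.9 + 0.5 × 14.195 × 3 × 56.2 × 0.6
     = 2069.4 + 717.98 = 2787.4 kPa.
Gross allowable pressure q_all = 2787.4 / 3 = 929.14 kPa.
Footing area = 7.0686 m², so allowable column load = 929.14 × 7.0686 = 6567.7 kN.

P_all ≈ 6570 kN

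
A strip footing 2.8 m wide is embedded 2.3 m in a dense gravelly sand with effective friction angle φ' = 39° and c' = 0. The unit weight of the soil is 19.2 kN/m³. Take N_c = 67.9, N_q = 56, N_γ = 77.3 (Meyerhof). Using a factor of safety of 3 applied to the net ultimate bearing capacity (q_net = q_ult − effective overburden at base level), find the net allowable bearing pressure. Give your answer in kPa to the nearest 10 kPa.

q_all(net) ≈ 1500 kPa

Overburden at base level: q = 19.2 × 2.3 = 44.16 kPa.
Surcharge term q·N_q = 44.16 × 56 = 2473 kPa; self-weight term 0.5·γ·B·N_γ = 0.5 × 19.2 × 2.8 × 77.3 = 2077.8 kPa.
q_ult = 2473 + 2077.8 = 4550.8 kPa.
Net ultimate: q_net = 4550.8 − 44.16 = 4506.6 kPa.
q_all(net) = 4506.6 / 3 = 1502.2 kPa.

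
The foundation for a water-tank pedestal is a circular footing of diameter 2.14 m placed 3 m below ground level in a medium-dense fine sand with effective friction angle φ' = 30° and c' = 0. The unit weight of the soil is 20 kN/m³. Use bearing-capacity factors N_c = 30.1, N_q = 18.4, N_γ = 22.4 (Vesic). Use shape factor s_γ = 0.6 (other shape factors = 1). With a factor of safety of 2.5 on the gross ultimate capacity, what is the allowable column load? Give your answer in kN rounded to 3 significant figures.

Overburden at base level: q = 20 × 3 = 60 kPa.
Surcharge term q·N_q = 60 × 18.4 = 1104 kPa; self-weight term 0.5·γ·B·N_γ·s_γ = 0.5 × 20 × 2.14 × 22.4 × 0.6 = 287.62 kPa.
q_ult = 1104 + 287.62 = 1391.6 kPa.
Gross allowable pressure q_all = 1391.6 / 2.5 = 556.65 kPa.
Footing area = 3.5968 m², so allowable column load = 556.65 × 3.5968 = 2002.1 kN.

P_all ≈ 2000 kN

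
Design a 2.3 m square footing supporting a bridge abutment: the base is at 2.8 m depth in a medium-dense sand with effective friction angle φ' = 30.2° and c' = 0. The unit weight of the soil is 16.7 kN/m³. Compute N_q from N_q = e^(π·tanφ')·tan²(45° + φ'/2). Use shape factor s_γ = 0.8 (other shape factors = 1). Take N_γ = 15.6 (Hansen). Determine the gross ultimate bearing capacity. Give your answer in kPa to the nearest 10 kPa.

tan30.2° = 0.582, so N_q = e^(π×0.582)·tan²(60.1°) = 6.224 × 3.024 = 18.82.
Effective surcharge at the founding depth q = γ·D_f = 16.7 × 2.8 = 46.76 kPa.
q_ult = q·N_q + 0.5·γ·B·N_γ·s_γ
     = 46.76 × 18.824 + 0.5 × 16.7 × 2.3 × 15.6 × 0.8
     = 880.21 + 239.68 = 1119.9 kPa.

q_ult ≈ 1120 kPa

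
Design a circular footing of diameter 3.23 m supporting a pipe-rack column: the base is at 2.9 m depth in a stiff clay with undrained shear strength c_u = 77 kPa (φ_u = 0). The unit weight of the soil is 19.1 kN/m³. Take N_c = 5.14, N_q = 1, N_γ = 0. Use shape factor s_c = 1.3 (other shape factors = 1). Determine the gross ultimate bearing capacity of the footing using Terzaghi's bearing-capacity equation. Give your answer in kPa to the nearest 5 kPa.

q_ult ≈ 570 kPa

q = γ·D_f = 19.1 × 2.9 = 55.39 kPa.
c·N_c·s_c = 77 × 5.14 × 1.3 = 514.51 kPa
q·N_q = 55.39 × 1 = 55.39 kPa
q_ult = 514.51 + 55.39 = 569.9 kPa.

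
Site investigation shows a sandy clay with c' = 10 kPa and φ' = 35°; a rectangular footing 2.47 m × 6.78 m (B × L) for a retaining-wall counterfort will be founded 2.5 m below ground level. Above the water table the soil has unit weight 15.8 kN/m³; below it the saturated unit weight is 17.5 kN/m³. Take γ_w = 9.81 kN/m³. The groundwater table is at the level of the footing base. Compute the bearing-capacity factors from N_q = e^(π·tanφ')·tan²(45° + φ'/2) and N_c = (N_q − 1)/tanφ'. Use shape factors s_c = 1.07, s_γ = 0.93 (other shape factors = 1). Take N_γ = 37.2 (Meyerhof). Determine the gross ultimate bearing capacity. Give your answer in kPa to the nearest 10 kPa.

tan35° = 0.7002, so N_q = e^(π×0.7002)·tan²(62.5°) = 9.023 × 3.69 = 33.3.
N_c = (33.3 − 1)/tan35° = 46.12.
Effective surcharge at the founding depth q = γ·D_f = 15.8 × 2.5 = 39.5 kPa.
The water table coincides with the base, so in the self-weight term γ → γ' = 7.69 kN/m³.
q_ult = c·N_c·s_c + q·N_q + 0.5·γ·B·N_γ·s_γ
     = 10 × 46.124 × 1.07 + 39.5 × 33.296 + 0.5 × 7.69 × 2.47 × 37.2 × 0.93
     = 493.52 + 1315.2 + 328.56 = 2137.3 kPa.

q_ult ≈ 2140 kPa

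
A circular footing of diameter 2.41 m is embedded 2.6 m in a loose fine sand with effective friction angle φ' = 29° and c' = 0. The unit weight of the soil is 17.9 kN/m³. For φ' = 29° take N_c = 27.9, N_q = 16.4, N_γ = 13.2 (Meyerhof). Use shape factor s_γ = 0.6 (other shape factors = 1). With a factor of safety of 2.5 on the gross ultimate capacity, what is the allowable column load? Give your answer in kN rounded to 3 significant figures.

Overburden at base level: q = 17.9 × 2.6 = 46.54 kPa.
Surcharge term q·N_q = 46.54 × 16.4 = 763.26 kPa; self-weight term 0.5·γ·B·N_γ·s_γ = 0.5 × 17.9 × 2.41 × 13.2 × 0.6 = 170.83 kPa.
q_ult = 763.26 + 170.83 = 934.09 kPa.
Gross allowable pressure q_all = 934.09 / 2.5 = 373.63 kPa.
Footing area = 4.5617 m², so allowable column load = 373.63 × 4.5617 = 1704.4 kN.

P_all ≈ 1700 kN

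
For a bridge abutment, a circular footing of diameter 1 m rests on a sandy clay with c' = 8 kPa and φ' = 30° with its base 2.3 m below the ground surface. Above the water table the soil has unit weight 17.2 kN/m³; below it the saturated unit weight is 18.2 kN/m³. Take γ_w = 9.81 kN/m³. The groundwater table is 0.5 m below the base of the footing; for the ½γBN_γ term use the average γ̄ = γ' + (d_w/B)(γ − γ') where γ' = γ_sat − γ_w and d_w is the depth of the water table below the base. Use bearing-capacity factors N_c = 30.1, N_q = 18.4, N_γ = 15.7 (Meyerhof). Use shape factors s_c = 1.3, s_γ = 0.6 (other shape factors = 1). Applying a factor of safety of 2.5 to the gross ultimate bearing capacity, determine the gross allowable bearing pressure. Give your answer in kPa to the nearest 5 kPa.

Effective surcharge at the founding depth q = γ·D_f = 17.2 × 2.3 = 39.56 kPa.
With d_w = 0.5 m < B, γ̄ = 8.39 + (0.5/1) × (17.2 − 8.39) = 12.795 kN/m³.
q_ult = c·N_c·s_c + q·N_q + 0.5·γ·B·N_γ·s_γ
     = 8 × 30.1 × 1.3 + 39.56 × 18.4 + 0.5 × 12.795 × 1 × 15.7 × 0.6
     = 313.04 + 727.9 + 60.264 = 1101.2 kPa.
q_all = q_ult / FS = 1101.2 / 2.5 = 440.48 kPa.

q_all ≈ 440 kPa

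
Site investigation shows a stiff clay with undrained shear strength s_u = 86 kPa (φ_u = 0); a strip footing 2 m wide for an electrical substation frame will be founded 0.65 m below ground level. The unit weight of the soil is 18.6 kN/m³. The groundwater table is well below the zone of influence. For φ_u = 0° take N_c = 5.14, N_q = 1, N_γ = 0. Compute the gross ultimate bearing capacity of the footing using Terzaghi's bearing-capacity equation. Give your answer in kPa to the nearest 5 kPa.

q_ult ≈ 455 kPa

Overburden at base level: q = 18.6 × 0.65 = 12.09 kPa.
Cohesion term c·N_c = 86 × 5.14 = 442.04 kPa; surcharge term q·N_q = 12.09 × 1 = 12.09 kPa.
q_ult = 442.04 + 12.09 = 454.13 kPa.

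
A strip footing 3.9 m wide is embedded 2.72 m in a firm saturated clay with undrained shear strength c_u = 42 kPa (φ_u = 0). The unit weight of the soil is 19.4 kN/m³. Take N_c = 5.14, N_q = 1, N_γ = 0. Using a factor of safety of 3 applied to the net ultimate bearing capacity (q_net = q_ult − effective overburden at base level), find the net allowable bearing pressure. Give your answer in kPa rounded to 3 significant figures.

q_all(net) ≈ 72 kPa

Overburden at base level: q = 19.4 × 2.72 = 52.768 kPa.
Cohesion term c·N_c = 42 × 5.14 = 215.88 kPa; surcharge term q·N_q = 52.768 × 1 = 52.768 kPa.
q_ult = 215.88 + 52.768 = 268.65 kPa.
Net ultimate: q_net = 268.65 − 52.768 = 215.88 kPa.
q_all(net) = 215.88 / 3 = 71.96 kPa.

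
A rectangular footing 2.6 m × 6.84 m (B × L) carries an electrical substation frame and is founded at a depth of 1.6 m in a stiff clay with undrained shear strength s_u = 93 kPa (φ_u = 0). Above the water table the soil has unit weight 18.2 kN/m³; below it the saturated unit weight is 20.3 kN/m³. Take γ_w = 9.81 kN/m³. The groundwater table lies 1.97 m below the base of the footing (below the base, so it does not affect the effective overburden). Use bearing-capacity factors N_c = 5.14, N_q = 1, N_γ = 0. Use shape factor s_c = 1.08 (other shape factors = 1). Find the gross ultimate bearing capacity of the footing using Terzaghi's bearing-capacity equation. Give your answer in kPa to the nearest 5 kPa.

q_ult ≈ 545 kPa

Effective surcharge at the founding depth q = γ·D_f = 18.2 × 1.6 = 29.12 kPa.
q_ult = c·N_c·s_c + q·N_q
     = 93 × 5.14 × 1.08 + 29.12 × 1
     = 516.26 + 29.12 = 545.38 kPa.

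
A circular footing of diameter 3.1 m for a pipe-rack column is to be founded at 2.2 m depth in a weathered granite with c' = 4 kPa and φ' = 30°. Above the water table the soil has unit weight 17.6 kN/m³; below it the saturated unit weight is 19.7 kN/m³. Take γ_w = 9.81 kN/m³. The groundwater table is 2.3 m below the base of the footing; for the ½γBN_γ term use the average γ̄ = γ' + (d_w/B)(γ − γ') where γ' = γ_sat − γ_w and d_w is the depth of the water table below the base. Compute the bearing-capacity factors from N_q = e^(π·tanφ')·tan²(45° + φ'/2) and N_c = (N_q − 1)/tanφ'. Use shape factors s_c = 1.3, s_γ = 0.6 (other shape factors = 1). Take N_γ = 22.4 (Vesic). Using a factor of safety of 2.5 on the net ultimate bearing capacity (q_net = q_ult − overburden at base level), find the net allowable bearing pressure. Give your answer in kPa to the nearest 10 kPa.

N_q = e^(π·tan30°)·tan²(60°) = 18.4; N_c = (N_q − 1)/tanφ' = 30.14.
q = γ·D_f = 17.6 × 2.2 = 38.72 kPa.
γ' = 9.89 kN/m³; averaging over the depth B below the base, γ̄ = γ' + (d_w/B)(γ − γ') = 15.61 kN/m³.
c·N_c·s_c = 4 × 30.14 × 1.3 = 156.73 kPa
q·N_q = 38.72 × 18.401 = 712.49 kPa
0.5·γ·B·N_γ·s_γ = 0.5 × 15.61 × 3.1 × 22.4 × 0.6 = 325.19 kPa
q_ult = 156.73 + 712.49 + 325.19 = 1194.4 kPa.
q_net = 1194.4 − 38.72 = 1155.7 kPa.
q_all(net) = 1155.7 / 2.5 = 462.28 kPa.

q_all(net) ≈ 460 kPa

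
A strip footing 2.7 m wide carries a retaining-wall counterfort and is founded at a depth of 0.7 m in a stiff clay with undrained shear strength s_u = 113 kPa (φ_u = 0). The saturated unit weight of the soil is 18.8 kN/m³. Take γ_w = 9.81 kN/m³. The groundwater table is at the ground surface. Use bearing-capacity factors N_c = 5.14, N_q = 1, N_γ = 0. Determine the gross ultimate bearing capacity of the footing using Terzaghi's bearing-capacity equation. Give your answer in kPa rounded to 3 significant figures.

Water table at ground surface, so effective unit weight γ' = 18.8 − 9.81 = 8.99 kN/m³ is used throughout; overburden q = 8.99 × 0.7 = 6.293 kPa.
Cohesion term c·N_c = 113 × 5.14 = 580.82 kPa; surcharge term q·N_q = 6.293 × 1 = 6.293 kPa.
q_ult = 580.82 + 6.293 = 587.11 kPa.

q_ult ≈ 587 kPa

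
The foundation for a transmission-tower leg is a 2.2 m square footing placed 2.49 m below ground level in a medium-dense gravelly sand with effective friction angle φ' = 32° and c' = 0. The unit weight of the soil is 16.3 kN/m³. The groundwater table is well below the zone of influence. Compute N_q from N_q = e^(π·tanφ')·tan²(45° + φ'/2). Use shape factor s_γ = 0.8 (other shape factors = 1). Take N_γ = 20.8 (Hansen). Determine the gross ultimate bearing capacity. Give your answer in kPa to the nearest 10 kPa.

tan32° = 0.6249, so N_q = e^(π×0.6249)·tan²(61°) = 7.121 × 3.255 = 23.18.
Overburden at base level: q = 16.3 × 2.49 = 40.587 kPa.
Surcharge term q·N_q = 40.587 × 23.177 = 940.68 kPa; self-weight term 0.5·γ·B·N_γ·s_γ = 0.5 × 16.3 × 2.2 × 20.8 × 0.8 = 298.36 kPa.
q_ult = 940.68 + 298.36 = 1239 kPa.

q_ult ≈ 1240 kPa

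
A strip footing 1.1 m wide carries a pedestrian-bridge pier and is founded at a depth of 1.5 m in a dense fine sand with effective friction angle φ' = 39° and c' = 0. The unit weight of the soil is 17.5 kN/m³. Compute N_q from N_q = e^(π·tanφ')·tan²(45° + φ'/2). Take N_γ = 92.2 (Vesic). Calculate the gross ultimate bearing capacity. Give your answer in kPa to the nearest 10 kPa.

q_ult ≈ 2360 kPa

tan39° = 0.8098, so N_q = e^(π×0.8098)·tan²(64.5°) = 12.731 × 4.395 = 55.96.
q = γ·D_f = 17.5 × 1.5 = 26.25 kPa.
q·N_q = 26.25 × 55.957 = 1468.9 kPa
0.5·γ·B·N_γ = 0.5 × 17.5 × 1.1 × 92.2 = 887.43 kPa
q_ult = 1468.9 + 887.43 = 2356.3 kPa.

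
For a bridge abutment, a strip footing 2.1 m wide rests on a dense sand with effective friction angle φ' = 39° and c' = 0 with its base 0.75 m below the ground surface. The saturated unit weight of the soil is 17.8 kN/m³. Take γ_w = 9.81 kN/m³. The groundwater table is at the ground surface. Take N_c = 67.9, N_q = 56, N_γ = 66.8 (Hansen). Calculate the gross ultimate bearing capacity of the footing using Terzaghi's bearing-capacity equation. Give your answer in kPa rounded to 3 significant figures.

Water table at ground surface, so effective unit weight γ' = 17.8 − 9.81 = 7.99 kN/m³ is used throughout; overburden q = 7.99 × 0.75 = 5.9925 kPa; the same γ' applies in the ½γBN_γ term.
Surcharge term q·N_q = 5.9925 × 56 = 335.58 kPa; self-weight term 0.5·γ·B·N_γ = 0.5 × 7.99 × 2.1 × 66.8 = 560.42 kPa.
q_ult = 335.58 + 560.42 = 896 kPa.

q_ult ≈ 896 kPa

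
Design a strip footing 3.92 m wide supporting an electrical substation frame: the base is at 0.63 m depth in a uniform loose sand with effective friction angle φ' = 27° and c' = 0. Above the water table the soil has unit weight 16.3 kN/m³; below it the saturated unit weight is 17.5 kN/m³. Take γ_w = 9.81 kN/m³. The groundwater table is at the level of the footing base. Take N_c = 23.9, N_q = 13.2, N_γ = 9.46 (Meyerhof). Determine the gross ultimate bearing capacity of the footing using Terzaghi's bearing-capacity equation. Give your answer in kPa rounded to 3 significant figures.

q_ult ≈ 278 kPa

Effective surcharge at the founding depth q = γ·D_f = 16.3 × 0.63 = 10.269 kPa.
The water table coincides with the base, so in the self-weight term γ → γ' = 7.69 kN/m³.
q_ult = q·N_q + 0.5·γ·B·N_γ
     = 10.269 × 13.2 + 0.5 × 7.69 × 3.92 × 9.46
     = 135.55 + 142.58 = 278.14 kPa.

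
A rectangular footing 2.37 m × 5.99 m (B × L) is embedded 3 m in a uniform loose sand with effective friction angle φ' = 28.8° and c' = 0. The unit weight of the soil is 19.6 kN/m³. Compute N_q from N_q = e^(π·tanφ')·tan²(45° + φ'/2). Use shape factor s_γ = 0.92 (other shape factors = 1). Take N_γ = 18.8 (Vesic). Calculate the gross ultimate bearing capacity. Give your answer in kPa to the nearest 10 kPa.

q_ult ≈ 1350 kPa

tan28.8° = 0.5498, so N_q = e^(π×0.5498)·tan²(59.4°) = 5.624 × 2.859 = 16.08.
Effective surcharge at the founding depth q = γ·D_f = 19.6 × 3 = 58.8 kPa.
q_ult = q·N_q + 0.5·γ·B·N_γ·s_γ
     = 58.8 × 16.081 + 0.5 × 19.6 × 2.37 × 18.8 × 0.92
     = 945.56 + 401.72 = 1347.3 kPa.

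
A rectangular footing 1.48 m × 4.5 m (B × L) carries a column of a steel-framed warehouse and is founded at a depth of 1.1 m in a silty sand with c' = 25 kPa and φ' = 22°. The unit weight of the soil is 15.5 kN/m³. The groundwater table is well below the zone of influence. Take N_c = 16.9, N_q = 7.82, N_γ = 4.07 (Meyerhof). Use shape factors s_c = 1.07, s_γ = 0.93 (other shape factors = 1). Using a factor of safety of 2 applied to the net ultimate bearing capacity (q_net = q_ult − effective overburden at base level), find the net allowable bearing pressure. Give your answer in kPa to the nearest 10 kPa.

q = γ·D_f = 15.5 × 1.1 = 17.05 kPa.
c·N_c·s_c = 25 × 16.9 × 1.07 = 452.07 kPa
q·N_q = 17.05 × 7.82 = 133.33 kPa
0.5·γ·B·N_γ·s_γ = 0.5 × 15.5 × 1.48 × 4.07 × 0.93 = 43.415 kPa
q_ult = 452.07 + 133.33 + 43.415 = 628.82 kPa.
Net ultimate: q_net = 628.82 − 17.05 = 611.77 kPa.
q_all(net) = 611.77 / 2 = 305.89 kPa.

q_all(net) ≈ 310 kPa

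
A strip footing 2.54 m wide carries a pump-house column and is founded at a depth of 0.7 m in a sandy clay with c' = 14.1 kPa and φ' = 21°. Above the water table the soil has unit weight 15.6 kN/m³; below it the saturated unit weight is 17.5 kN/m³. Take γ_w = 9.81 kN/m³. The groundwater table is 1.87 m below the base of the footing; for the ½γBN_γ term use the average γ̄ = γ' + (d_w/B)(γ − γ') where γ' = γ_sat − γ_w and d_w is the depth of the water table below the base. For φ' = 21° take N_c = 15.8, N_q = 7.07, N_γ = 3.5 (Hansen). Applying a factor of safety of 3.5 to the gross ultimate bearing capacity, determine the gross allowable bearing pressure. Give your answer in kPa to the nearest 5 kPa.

Effective surcharge at the founding depth q = γ·D_f = 15.6 × 0.7 = 10.92 kPa.
With d_w = 1.87 m < B, γ̄ = 7.69 + (1.87/2.54) × (15.6 − 7.69) = 13.514 kN/m³.
q_ult = c·N_c + q·N_q + 0.5·γ·B·N_γ
     = 14.1 × 15.8 + 10.92 × 7.07 + 0.5 × 13.514 × 2.54 × 3.5
     = 222.78 + 77.204 + 60.068 = 360.05 kPa.
q_all = q_ult / FS = 360.05 / 3.5 = 102.87 kPa.

q_all ≈ 105 kPa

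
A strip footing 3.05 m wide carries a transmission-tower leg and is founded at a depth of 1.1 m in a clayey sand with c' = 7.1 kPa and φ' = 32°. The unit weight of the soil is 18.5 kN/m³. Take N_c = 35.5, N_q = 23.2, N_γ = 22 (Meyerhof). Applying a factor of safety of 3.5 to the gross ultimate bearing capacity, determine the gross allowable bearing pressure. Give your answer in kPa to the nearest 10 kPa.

q_all ≈ 380 kPa

Effective surcharge at the founding depth q = γ·D_f = 18.5 × 1.1 = 20.35 kPa.
q_ult = c·N_c + q·N_q + 0.5·γ·B·N_γ
     = 7.1 × 35.5 + 20.35 × 23.2 + 0.5 × 18.5 × 3.05 × 22
     = 252.05 + 472.12 + 620.67 = 1344.8 kPa.
q_all = q_ult / FS = 1344.8 / 3.5 = 384.24 kPa.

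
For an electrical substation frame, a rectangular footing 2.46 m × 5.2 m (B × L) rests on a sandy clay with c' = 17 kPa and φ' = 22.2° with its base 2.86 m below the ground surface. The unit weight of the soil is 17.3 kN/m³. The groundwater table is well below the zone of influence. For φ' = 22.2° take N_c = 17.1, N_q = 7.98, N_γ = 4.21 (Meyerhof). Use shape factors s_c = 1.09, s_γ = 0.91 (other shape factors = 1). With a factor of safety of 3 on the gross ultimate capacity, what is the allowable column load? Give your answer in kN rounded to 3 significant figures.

q = γ·D_f = 17.3 × 2.86 = 49.478 kPa.
c·N_c·s_c = 17 × 17.1 × 1.09 = 316.86 kPa
q·N_q = 49.478 × 7.98 = 394.83 kPa
0.5·γ·B·N_γ·s_γ = 0.5 × 17.3 × 2.46 × 4.21 × 0.91 = 81.522 kPa
q_ult = 316.86 + 394.83 + 81.522 = 793.22 kPa.
Gross allowable pressure q_all = 793.22 / 3 = 264.41 kPa.
Footing area = 12.792 m², so allowable column load = 264.41 × 12.792 = 3382.3 kN.

P_all ≈ 3380 kN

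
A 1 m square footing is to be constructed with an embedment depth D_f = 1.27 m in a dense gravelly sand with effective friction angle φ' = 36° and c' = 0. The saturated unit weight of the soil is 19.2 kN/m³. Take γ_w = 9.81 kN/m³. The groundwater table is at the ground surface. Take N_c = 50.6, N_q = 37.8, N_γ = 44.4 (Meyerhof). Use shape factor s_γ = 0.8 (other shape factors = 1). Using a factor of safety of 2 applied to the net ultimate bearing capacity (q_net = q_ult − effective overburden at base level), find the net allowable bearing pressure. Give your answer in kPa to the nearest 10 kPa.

q_all(net) ≈ 300 kPa

With the water table at the surface the whole profile is submerged: γ' = 19.2 − 9.81 = 9.39 kN/m³, so q = γ'·D_f = 11.925 kPa; the same γ' applies in the ½γBN_γ term.
q_ult = q·N_q + 0.5·γ·B·N_γ·s_γ
     = 11.925 × 37.8 + 0.5 × 9.39 × 1 × 44.4 × 0.8
     = 450.78 + 166.77 = 617.54 kPa.
Net ultimate: q_net = 617.54 − 11.925 = 605.62 kPa.
q_all(net) = 605.62 / 2 = 302.81 kPa.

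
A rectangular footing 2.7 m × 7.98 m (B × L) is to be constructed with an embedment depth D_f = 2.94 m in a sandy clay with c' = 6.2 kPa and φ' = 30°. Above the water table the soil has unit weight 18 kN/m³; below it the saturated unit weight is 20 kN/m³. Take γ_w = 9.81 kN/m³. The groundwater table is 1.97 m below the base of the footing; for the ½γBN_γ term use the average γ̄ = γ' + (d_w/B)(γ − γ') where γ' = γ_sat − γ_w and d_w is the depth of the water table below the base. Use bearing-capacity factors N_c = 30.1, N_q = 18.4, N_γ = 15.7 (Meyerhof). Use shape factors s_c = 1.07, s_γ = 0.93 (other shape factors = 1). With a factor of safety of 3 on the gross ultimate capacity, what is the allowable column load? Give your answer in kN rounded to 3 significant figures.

q = γ·D_f = 18 × 2.94 = 52.92 kPa.
γ' = 10.19 kN/m³; averaging over the depth B below the base, γ̄ = γ' + (d_w/B)(γ − γ') = 15.888 kN/m³.
c·N_c·s_c = 6.2 × 30.1 × 1.07 = 199.68 kPa
q·N_q = 52.92 × 18.4 = 973.73 kPa
0.5·γ·B·N_γ·s_γ = 0.5 × 15.888 × 2.7 × 15.7 × 0.93 = 313.18 kPa
q_ult = 199.68 + 973.73 + 313.18 = 1486.6 kPa.
Gross allowable pressure q_all = 1486.6 / 3 = 495.53 kPa.
Footing area = 21.546 m², so allowable column load = 495.53 × 21.546 = 10677 kN.

P_all ≈ 10700 kN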